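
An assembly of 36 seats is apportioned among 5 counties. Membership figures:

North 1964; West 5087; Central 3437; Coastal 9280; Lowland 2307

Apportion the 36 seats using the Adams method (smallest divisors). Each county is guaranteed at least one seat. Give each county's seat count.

North 3, West 8, Central 6, Coastal 15, Lowland 4

Standard divisor 22075/36 ≈ 613.194; standard quotas: North 3.203, West 8.296, Central 5.605, Coastal 15.134, Lowland 3.762.
Rounding up gives 4, 9, 6, 16, 4 = 39 seats, so the divisor must be adjusted.
With modified divisor 660: modified quotas North 2.976, West 7.708, Central 5.208, Coastal 14.061, Lowland 3.495.
Rounding up: North 3, West 8, Central 6, Coastal 15, Lowland 4 (total 36).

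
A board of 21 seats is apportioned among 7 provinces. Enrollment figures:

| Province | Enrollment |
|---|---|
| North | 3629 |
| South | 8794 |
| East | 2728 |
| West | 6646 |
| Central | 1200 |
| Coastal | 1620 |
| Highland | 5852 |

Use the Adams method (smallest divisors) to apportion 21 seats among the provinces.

North 3; South 6; East 2; West 4; Central 1; Coastal 1; Highland 4

Standard divisor 30469/21 ≈ 1450.905; standard quotas: North 2.501, South 6.061, East 1.880, West 4.581, Central 0.827, Coastal 1.117, Highland 4.033.
Rounding up gives 3, 7, 2, 5, 1, 2, 5 = 25 seats, so the divisor must be adjusted.
With modified divisor 1700: modified quotas North 2.135, South 5.173, East 1.605, West 3.909, Central 0.706, Coastal 0.953, Highland 3.442.
Rounding up: North 3, South 6, East 2, West 4, Central 1, Coastal 1, Highland 4 (total 21).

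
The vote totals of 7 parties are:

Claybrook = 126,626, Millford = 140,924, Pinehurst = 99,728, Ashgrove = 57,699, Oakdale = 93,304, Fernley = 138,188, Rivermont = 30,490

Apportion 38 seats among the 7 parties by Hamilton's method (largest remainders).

Standard divisor: 686959 ÷ 38 ≈ 18077.868.
Standard quotas: Claybrook 7.0045, Millford 7.7954, Pinehurst 5.5166, Ashgrove 3.1917, Oakdale 5.1612, Fernley 7.6440, Rivermont 1.6866.
Lower quotas: Claybrook 7, Millford 7, Pinehurst 5, Ashgrove 3, Oakdale 5, Fernley 7, Rivermont 1 (sum 35, leaving 3 seats).
Remainders in descending order: Millford 0.7954, Rivermont 0.6866, Fernley 0.6440, Pinehurst 0.5166, Ashgrove 0.1917, Oakdale 0.1612, Claybrook 0.0045.
The surplus seats go to Millford, Rivermont, Fernley.

Claybrook=7; Millford=8; Pinehurst=5; Ashgrove=3; Oakdale=5; Fernley=8; Rivermont=2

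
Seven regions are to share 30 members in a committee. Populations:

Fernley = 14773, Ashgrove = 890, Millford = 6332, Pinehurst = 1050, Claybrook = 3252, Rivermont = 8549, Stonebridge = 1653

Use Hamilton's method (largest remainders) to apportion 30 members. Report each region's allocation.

Fernley 12; Ashgrove 1; Millford 5; Pinehurst 1; Claybrook 3; Rivermont 7; Stonebridge 1

The standard divisor is 36499/30 ≈ 1216.633.
Standard quotas: Fernley 12.1425, Ashgrove 0.7315, Millford 5.2045, Pinehurst 0.8630, Claybrook 2.6729, Rivermont 7.0268, Stonebridge 1.3587.
Lower quotas: Fernley 12, Ashgrove 0, Millford 5, Pinehurst 0, Claybrook 2, Rivermont 7, Stonebridge 1 (sum 27, leaving 3 seats).
Remainders in descending order: Pinehurst 0.8630, Ashgrove 0.7315, Claybrook 0.6729, Stonebridge 0.3587, Millford 0.2045, Fernley 0.1425, Rivermont 0.0268.
The surplus seats go to Pinehurst, Ashgrove, Claybrook.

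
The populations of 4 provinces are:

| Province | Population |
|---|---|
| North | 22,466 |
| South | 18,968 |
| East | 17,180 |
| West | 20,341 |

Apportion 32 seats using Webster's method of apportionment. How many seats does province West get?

Standard divisor 78955/32 ≈ 2467.344; standard quotas: North 9.105, South 7.688, East 6.963, West 8.244.
Rounding to the nearest integer gives North 9, South 8, East 7, West 8 — total 32, matching the house size, so no adjustment is needed.
West receives 8.

8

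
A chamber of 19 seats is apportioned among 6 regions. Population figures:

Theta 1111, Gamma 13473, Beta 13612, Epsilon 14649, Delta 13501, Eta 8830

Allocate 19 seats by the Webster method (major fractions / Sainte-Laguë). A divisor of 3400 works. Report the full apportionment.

Theta=0, Gamma=4, Beta=4, Epsilon=4, Delta=4, Eta=3

With modified divisor 3400: modified quotas Theta 0.327, Gamma 3.963, Beta 4.004, Epsilon 4.309, Delta 3.971, Eta 2.597.
Rounding to the nearest integer: Theta 0, Gamma 4, Beta 4, Epsilon 4, Delta 4, Eta 3 (total 19).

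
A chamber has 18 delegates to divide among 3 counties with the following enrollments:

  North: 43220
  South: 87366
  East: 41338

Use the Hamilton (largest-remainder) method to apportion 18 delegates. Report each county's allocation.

Total 171924; standard divisor 171924/18 ≈ 9551.333.
Standard quotas: North 4.5250, South 9.1470, East 4.3280.
Lower quotas: North 4, South 9, East 4 (sum 17, leaving 1 seat).
Remainders in descending order: North 0.5250, East 0.3280, South 0.1470.
The surplus seat goes to North.

North 5; South 9; East 4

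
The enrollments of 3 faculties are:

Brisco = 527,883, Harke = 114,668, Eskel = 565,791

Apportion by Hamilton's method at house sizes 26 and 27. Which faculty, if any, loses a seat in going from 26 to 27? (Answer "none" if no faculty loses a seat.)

At 26 seats: Brisco 11, Harke 3, Eskel 12.
At 27 seats: Brisco 12, Harke 2, Eskel 13.
Harke drops from 3 to 2.

Harke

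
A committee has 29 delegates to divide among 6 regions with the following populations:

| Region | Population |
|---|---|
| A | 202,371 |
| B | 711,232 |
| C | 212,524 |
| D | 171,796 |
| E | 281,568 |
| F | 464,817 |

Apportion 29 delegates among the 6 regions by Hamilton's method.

Total 2044308; standard divisor 2044308/29 ≈ 70493.379.
Standard quotas: A 2.8708, B 10.0893, C 3.0148, D 2.4371, E 3.9942, F 6.5938.
Lower quotas: A 2, B 10, C 3, D 2, E 3, F 6 (sum 26, leaving 3 seats).
Remainders in descending order: E 0.9942, A 0.8708, F 0.5938, D 0.4371, B 0.0893, C 0.0148.
Largest remainders: E, A, F receive the extra seats.

A 3, B 10, C 3, D 2, E 4, F 7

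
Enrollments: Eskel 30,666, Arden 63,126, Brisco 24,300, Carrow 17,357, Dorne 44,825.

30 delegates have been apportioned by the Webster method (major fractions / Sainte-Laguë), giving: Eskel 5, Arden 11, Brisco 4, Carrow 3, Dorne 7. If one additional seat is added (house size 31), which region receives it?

Priority for the next seat is population ÷ (current seats + 0.5).
Priorities: Eskel 5575.636, Arden 5489.217, Brisco 5400.000, Carrow 4959.143, Dorne 5976.667.
Highest priority: Dorne.

Dorne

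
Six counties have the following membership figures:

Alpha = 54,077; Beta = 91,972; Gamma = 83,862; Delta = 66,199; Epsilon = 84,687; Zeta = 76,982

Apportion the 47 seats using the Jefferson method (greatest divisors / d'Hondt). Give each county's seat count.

Alpha 5; Beta 9; Gamma 9; Delta 7; Epsilon 9; Zeta 8

Standard divisor 457779/47 ≈ 9739.979; standard quotas: Alpha 5.552, Beta 9.443, Gamma 8.610, Delta 6.797, Epsilon 8.695, Zeta 7.904.
Rounding down gives 5, 9, 8, 6, 8, 7 = 43 seats, so the divisor must be adjusted.
With modified divisor 9260: modified quotas Alpha 5.840, Beta 9.932, Gamma 9.056, Delta 7.149, Epsilon 9.145, Zeta 8.313.
Rounding down: Alpha 5, Beta 9, Gamma 9, Delta 7, Epsilon 9, Zeta 8 (total 47).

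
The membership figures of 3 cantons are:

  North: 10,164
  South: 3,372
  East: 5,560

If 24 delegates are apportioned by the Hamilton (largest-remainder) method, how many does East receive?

7

Standard divisor: 19096 ÷ 24 ≈ 795.667.
Standard quotas: North 12.7742, South 4.2380, East 6.9879.
Lower quotas: North 12, South 4, East 6 (sum 22, leaving 2 seats).
Remainders in descending order: East 0.9879, North 0.7742, South 0.2380.
Largest remainders: East, North receive the extra seats.
East receives 7.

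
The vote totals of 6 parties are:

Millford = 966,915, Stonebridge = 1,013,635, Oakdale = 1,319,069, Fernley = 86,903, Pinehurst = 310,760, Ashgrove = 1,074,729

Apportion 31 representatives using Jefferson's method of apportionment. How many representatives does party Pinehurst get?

2

Standard divisor 4772011/31 ≈ 153935.839; standard quotas: Millford 6.281, Stonebridge 6.585, Oakdale 8.569, Fernley 0.565, Pinehurst 2.019, Ashgrove 6.982.
Rounding down gives 6, 6, 8, 0, 2, 6 = 28 seats, so the divisor must be adjusted.
With modified divisor 141500: modified quotas Millford 6.833, Stonebridge 7.163, Oakdale 9.322, Fernley 0.614, Pinehurst 2.196, Ashgrove 7.595.
Rounding down: Millford 6, Stonebridge 7, Oakdale 9, Fernley 0, Pinehurst 2, Ashgrove 7 (total 31).
Pinehurst receives 2.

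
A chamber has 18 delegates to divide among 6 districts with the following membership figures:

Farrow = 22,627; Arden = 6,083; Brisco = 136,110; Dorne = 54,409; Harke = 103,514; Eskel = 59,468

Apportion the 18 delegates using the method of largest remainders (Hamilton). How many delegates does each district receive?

Standard divisor: 382211 ÷ 18 ≈ 21233.944.
Standard quotas: Farrow 1.0656, Arden 0.2865, Brisco 6.4100, Dorne 2.5624, Harke 4.8749, Eskel 2.8006.
Lower quotas: Farrow 1, Arden 0, Brisco 6, Dorne 2, Harke 4, Eskel 2 (sum 15, leaving 3 seats).
Remainders in descending order: Harke 0.8749, Eskel 0.8006, Dorne 0.5624, Brisco 0.4100, Arden 0.2865, Farrow 0.0656.
Largest remainders: Harke, Eskel, Dorne receive the extra seats.

Farrow: 1, Arden: 0, Brisco: 6, Dorne: 3, Harke: 5, Eskel: 3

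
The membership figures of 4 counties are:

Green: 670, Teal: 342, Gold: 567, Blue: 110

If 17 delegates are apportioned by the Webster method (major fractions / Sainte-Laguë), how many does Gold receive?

6

Standard divisor 1689/17 ≈ 99.353; standard quotas: Green 6.744, Teal 3.442, Gold 5.707, Blue 1.107.
Rounding to the nearest integer gives Green 7, Teal 3, Gold 6, Blue 1 — total 17, matching the house size, so no adjustment is needed.
Gold receives 6.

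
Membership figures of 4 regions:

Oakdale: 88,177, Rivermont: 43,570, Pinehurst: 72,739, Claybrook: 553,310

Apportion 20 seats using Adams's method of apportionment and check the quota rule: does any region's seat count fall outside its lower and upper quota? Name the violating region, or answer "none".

Standard quotas: Oakdale 2.327, Rivermont 1.150, Pinehurst 1.920, Claybrook 14.603.
Adams allocation: Oakdale 3, Rivermont 2, Pinehurst 2, Claybrook 13.
Claybrook has quota 14.603 (lower 14, upper 15) but receives 13 — outside the quota interval.

Claybrook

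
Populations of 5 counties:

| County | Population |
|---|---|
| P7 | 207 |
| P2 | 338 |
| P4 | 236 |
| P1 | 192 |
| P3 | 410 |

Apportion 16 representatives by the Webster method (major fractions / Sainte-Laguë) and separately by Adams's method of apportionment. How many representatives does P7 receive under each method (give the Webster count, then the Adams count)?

Webster: P7 2, P2 4, P4 3, P1 2, P3 5.
Adams: P7 3, P2 4, P4 3, P1 2, P3 4.
P7 gets 2 under Webster and 3 under Adams.

2 and 3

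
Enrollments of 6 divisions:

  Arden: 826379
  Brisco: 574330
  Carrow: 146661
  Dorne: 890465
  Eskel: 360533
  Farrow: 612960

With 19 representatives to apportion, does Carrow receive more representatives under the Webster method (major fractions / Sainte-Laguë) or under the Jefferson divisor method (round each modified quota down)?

Webster: Arden 5, Brisco 3, Carrow 1, Dorne 5, Eskel 2, Farrow 3.
Jefferson: Arden 5, Brisco 3, Carrow 0, Dorne 5, Eskel 2, Farrow 4.
Carrow gets 1 under Webster and 0 under Jefferson.

Webster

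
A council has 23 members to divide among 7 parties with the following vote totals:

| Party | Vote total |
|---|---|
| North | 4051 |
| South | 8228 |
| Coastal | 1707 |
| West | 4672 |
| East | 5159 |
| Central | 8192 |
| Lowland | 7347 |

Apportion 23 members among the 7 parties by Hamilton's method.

The standard divisor is 39356/23 ≈ 1711.13.
Standard quotas: North 2.3674, South 4.8085, Coastal 0.9976, West 2.7304, East 3.0150, Central 4.7875, Lowland 4.2937.
Lower quotas: North 2, South 4, Coastal 0, West 2, East 3, Central 4, Lowland 4 (sum 19, leaving 4 seats).
Remainders in descending order: Coastal 0.9976, South 0.8085, Central 0.7875, West 0.7304, North 0.3674, Lowland 0.2937, East 0.0150.
Largest remainders: Coastal, South, Central, West receive the extra seats.

North: 2; South: 5; Coastal: 1; West: 3; East: 3; Central: 5; Lowland: 4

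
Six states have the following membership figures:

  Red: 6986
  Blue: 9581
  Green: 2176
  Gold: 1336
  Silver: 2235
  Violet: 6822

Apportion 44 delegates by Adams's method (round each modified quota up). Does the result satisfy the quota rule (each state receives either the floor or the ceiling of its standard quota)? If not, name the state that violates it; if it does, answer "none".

Standard quotas: Red 10.550, Blue 14.469, Green 3.286, Gold 2.018, Silver 3.375, Violet 10.302.
Adams allocation: Red 10, Blue 14, Green 4, Gold 2, Silver 4, Violet 10.
Every allocation lies between the lower and upper quota.

none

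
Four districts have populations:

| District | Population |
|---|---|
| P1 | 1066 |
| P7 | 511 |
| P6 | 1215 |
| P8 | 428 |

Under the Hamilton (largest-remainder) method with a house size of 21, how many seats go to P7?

The standard divisor is 3220/21 ≈ 153.333.
Standard quotas: P1 6.952, P7 3.333, P6 7.924, P8 2.791.
Lower quotas: P1 6, P7 3, P6 7, P8 2 (sum 18, leaving 3 seats).
Remainders in descending order: P1 0.952, P6 0.924, P8 0.791, P7 0.333.
Largest remainders: P1, P6, P8 receive the extra seats.
P7 receives 3.

3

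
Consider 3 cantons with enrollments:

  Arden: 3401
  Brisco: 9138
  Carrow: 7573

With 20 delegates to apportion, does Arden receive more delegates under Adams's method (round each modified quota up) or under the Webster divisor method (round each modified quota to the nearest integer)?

Adams: Arden 4, Brisco 9, Carrow 7.
Webster: Arden 3, Brisco 9, Carrow 8.
Arden gets 4 under Adams and 3 under Webster.

Adams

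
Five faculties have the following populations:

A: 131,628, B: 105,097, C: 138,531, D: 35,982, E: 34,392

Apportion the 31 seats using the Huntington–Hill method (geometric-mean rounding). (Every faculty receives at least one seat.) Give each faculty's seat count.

With divisor 14323: modified quotas A 9.190, B 7.338, C 9.672, D 2.512, E 2.401.
Geometric-mean thresholds: A √(9·10)=9.487, B √(7·8)=7.483, C √(9·10)=9.487, D √(2·3)=2.449, E √(2·3)=2.449.
Each quota rounded against its threshold gives A 9, B 7, C 10, D 3, E 2 (total 31).

A 9; B 7; C 10; D 3; E 2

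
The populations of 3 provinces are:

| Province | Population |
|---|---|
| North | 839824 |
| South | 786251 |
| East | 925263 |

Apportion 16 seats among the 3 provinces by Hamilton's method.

North: 5; South: 5; East: 6

Total 2551338; standard divisor 2551338/16 ≈ 159458.625.
Standard quotas: North 5.2667, South 4.9308, East 5.8025.
Lower quotas: North 5, South 4, East 5 (sum 14, leaving 2 seats).
Remainders in descending order: South 0.9308, East 0.8025, North 0.2667.
The surplus seats go to South, East.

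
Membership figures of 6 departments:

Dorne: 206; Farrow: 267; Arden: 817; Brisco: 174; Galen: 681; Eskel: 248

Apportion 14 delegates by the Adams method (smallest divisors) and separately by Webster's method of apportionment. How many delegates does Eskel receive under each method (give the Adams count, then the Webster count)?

2 and 1

Adams: Dorne 1, Farrow 2, Arden 4, Brisco 1, Galen 4, Eskel 2.
Webster: Dorne 1, Farrow 2, Arden 5, Brisco 1, Galen 4, Eskel 1.
Eskel gets 2 under Adams and 1 under Webster.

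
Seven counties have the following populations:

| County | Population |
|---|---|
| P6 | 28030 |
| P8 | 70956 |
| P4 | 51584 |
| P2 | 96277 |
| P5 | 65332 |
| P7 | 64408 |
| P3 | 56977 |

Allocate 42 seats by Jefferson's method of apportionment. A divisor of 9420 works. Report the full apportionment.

P6 2, P8 7, P4 5, P2 10, P5 6, P7 6, P3 6

With modified divisor 9420: modified quotas P6 2.976, P8 7.532, P4 5.476, P2 10.220, P5 6.935, P7 6.837, P3 6.049.
Rounding down: P6 2, P8 7, P4 5, P2 10, P5 6, P7 6, P3 6 (total 42).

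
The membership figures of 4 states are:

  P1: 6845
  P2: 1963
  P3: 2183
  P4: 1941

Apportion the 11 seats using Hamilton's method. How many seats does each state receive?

Standard divisor: 12932 ÷ 11 ≈ 1175.636.
Standard quotas: P1 5.8224, P2 1.6697, P3 1.8569, P4 1.6510.
Lower quotas: P1 5, P2 1, P3 1, P4 1 (sum 8, leaving 3 seats).
Remainders in descending order: P3 0.8569, P1 0.8224, P2 0.6697, P4 0.6510.
Largest remainders: P3, P1, P2 receive the extra seats.

P1 6, P2 2, P3 2, P4 1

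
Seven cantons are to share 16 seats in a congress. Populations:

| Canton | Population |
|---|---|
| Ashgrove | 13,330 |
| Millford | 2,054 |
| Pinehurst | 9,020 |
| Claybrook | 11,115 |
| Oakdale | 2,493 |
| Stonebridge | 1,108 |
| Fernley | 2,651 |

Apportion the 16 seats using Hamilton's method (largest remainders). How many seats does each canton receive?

Total 41771; standard divisor 41771/16 ≈ 2610.688.
Standard quotas: Ashgrove 5.1059, Millford 0.7868, Pinehurst 3.4550, Claybrook 4.2575, Oakdale 0.9549, Stonebridge 0.4244, Fernley 1.0154.
Lower quotas: Ashgrove 5, Millford 0, Pinehurst 3, Claybrook 4, Oakdale 0, Stonebridge 0, Fernley 1 (sum 13, leaving 3 seats).
Remainders in descending order: Oakdale 0.9549, Millford 0.7868, Pinehurst 0.4550, Stonebridge 0.4244, Claybrook 0.2575, Ashgrove 0.1059, Fernley 0.0154.
The surplus seats go to Oakdale, Millford, Pinehurst.

Ashgrove: 5, Millford: 1, Pinehurst: 4, Claybrook: 4, Oakdale: 1, Stonebridge: 0, Fernley: 1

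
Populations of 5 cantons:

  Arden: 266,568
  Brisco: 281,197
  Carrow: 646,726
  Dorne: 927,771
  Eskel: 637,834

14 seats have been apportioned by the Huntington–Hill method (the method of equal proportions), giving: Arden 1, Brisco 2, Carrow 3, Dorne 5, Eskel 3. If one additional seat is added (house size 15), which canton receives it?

Arden

Priority for the next seat is population ÷ (√(s·(s+1))).
Priorities: Arden 188492.040, Brisco 114798.195, Carrow 186693.715, Dorne 169387.035, Eskel 184126.816.
Highest priority: Arden.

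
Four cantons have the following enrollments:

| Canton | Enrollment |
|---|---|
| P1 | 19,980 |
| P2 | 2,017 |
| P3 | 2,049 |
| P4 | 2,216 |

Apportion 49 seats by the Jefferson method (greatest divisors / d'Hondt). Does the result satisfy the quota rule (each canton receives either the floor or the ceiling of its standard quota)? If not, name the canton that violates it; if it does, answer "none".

P1

Standard quotas: P1 37.279, P2 3.763, P3 3.823, P4 4.135.
Jefferson allocation: P1 39, P2 3, P3 3, P4 4.
P1 has quota 37.279 (lower 37, upper 38) but receives 39 — outside the quota interval.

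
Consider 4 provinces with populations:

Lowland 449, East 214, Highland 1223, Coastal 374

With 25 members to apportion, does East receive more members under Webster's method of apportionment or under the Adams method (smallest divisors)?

Webster: Lowland 5, East 2, Highland 14, Coastal 4.
Adams: Lowland 5, East 3, Highland 13, Coastal 4.
East gets 2 under Webster and 3 under Adams.

Adams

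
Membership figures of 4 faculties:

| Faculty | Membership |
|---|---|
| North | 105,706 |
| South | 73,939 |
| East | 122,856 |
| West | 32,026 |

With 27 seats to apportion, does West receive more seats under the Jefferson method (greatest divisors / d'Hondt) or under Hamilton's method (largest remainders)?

Hamilton

Jefferson: North 9, South 6, East 10, West 2.
Hamilton: North 8, South 6, East 10, West 3.
West gets 2 under Jefferson and 3 under Hamilton.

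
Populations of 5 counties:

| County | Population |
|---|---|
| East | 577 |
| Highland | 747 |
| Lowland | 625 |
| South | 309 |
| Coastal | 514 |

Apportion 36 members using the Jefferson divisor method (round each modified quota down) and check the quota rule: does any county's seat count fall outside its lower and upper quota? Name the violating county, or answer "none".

none

Standard quotas: East 7.494, Highland 9.701, Lowland 8.117, South 4.013, Coastal 6.675.
Jefferson allocation: East 7, Highland 10, Lowland 8, South 4, Coastal 7.
Every allocation lies between the lower and upper quota.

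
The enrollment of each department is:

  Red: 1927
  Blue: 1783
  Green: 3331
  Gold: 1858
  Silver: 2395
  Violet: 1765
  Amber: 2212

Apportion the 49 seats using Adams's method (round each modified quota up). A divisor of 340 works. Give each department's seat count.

With modified divisor 340: modified quotas Red 5.668, Blue 5.244, Green 9.797, Gold 5.465, Silver 7.044, Violet 5.191, Amber 6.506.
Rounding up: Red 6, Blue 6, Green 10, Gold 6, Silver 8, Violet 6, Amber 7 (total 49).

Red: 6, Blue: 6, Green: 10, Gold: 6, Silver: 8, Violet: 6, Amber: 7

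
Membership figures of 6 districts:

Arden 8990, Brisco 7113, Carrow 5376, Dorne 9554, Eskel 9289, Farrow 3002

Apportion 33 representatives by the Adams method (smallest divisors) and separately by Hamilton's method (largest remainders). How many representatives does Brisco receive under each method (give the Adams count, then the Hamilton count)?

5 and 6

Adams: Arden 7, Brisco 5, Carrow 4, Dorne 7, Eskel 7, Farrow 3.
Hamilton: Arden 7, Brisco 6, Carrow 4, Dorne 7, Eskel 7, Farrow 2.
Brisco gets 5 under Adams and 6 under Hamilton.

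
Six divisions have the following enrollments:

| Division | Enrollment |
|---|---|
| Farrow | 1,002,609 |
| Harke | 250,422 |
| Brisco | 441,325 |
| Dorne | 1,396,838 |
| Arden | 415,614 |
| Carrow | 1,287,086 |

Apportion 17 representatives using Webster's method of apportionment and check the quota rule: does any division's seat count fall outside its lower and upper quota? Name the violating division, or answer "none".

Standard quotas: Farrow 3.555, Harke 0.888, Brisco 1.565, Dorne 4.953, Arden 1.474, Carrow 4.564.
Webster allocation: Farrow 4, Harke 1, Brisco 2, Dorne 5, Arden 1, Carrow 4.
Every allocation lies between the lower and upper quota.

none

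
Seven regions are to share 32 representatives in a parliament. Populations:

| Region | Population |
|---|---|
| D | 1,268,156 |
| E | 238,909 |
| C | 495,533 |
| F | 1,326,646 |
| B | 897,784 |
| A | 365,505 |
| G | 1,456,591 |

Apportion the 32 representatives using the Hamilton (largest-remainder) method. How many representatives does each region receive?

Standard divisor: 6049124 ÷ 32 ≈ 189035.125.
Standard quotas: D 6.7086, E 1.2638, C 2.6214, F 7.0180, B 4.7493, A 1.9335, G 7.7054.
Lower quotas: D 6, E 1, C 2, F 7, B 4, A 1, G 7 (sum 28, leaving 4 seats).
Remainders in descending order: A 0.9335, B 0.7493, D 0.7086, G 0.7054, C 0.6214, E 0.2638, F 0.0180.
The surplus seats go to A, B, D, G.

D 7, E 1, C 2, F 7, B 5, A 2, G 8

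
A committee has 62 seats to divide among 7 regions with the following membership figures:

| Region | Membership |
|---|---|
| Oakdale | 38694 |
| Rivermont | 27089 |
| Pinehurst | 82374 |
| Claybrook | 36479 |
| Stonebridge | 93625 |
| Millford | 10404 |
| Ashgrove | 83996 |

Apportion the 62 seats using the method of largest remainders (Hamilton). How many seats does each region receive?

Total 372661; standard divisor 372661/62 ≈ 6010.661.
Standard quotas: Oakdale 6.4376, Rivermont 4.5068, Pinehurst 13.7046, Claybrook 6.0690, Stonebridge 15.5765, Millford 1.7309, Ashgrove 13.9745.
Lower quotas: Oakdale 6, Rivermont 4, Pinehurst 13, Claybrook 6, Stonebridge 15, Millford 1, Ashgrove 13 (sum 58, leaving 4 seats).
Remainders in descending order: Ashgrove 0.9745, Millford 0.7309, Pinehurst 0.7046, Stonebridge 0.5765, Rivermont 0.5068, Oakdale 0.4376, Claybrook 0.0690.
The surplus seats go to Ashgrove, Millford, Pinehurst, Stonebridge.

Oakdale: 6, Rivermont: 4, Pinehurst: 14, Claybrook: 6, Stonebridge: 16, Millford: 2, Ashgrove: 14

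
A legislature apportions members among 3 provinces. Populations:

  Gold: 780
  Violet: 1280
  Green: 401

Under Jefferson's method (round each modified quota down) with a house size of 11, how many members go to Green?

Standard divisor 2461/11 ≈ 223.727; standard quotas: Gold 3.486, Violet 5.721, Green 1.792.
Rounding down gives 3, 5, 1 = 9 seats, so the divisor must be adjusted.
With modified divisor 198: modified quotas Gold 3.939, Violet 6.465, Green 2.025.
Rounding down: Gold 3, Violet 6, Green 2 (total 11).
Green receives 2.

2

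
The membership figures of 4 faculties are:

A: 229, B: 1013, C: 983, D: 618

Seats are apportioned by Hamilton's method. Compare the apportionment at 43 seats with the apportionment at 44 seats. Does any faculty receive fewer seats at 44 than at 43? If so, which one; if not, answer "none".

At 43 seats: A 4, B 15, C 15, D 9.
At 44 seats: A 3, B 16, C 15, D 10.
A drops from 4 to 3.

A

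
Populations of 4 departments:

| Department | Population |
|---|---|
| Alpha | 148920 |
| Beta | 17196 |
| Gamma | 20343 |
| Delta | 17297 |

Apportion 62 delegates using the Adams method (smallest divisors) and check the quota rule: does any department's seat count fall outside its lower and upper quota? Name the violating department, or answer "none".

Standard quotas: Alpha 45.314, Beta 5.232, Gamma 6.190, Delta 5.263.
Adams allocation: Alpha 44, Beta 6, Gamma 6, Delta 6.
Alpha has quota 45.314 (lower 45, upper 46) but receives 44 — outside the quota interval.

Alpha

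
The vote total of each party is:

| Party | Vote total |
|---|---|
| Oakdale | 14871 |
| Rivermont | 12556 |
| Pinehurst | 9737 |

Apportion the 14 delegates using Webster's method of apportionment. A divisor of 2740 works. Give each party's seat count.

With modified divisor 2740: modified quotas Oakdale 5.427, Rivermont 4.582, Pinehurst 3.554.
Rounding to the nearest integer: Oakdale 5, Rivermont 5, Pinehurst 4 (total 14).

Oakdale=5, Rivermont=5, Pinehurst=4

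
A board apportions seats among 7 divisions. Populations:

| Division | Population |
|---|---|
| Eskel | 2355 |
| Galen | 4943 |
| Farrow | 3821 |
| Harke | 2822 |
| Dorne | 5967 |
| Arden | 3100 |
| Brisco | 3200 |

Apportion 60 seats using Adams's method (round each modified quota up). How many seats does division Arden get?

7

Standard divisor 26208/60 ≈ 436.8; standard quotas: Eskel 5.391, Galen 11.316, Farrow 8.748, Harke 6.461, Dorne 13.661, Arden 7.097, Brisco 7.326.
Rounding up gives 6, 12, 9, 7, 14, 8, 8 = 64 seats, so the divisor must be adjusted.
With modified divisor 460: modified quotas Eskel 5.120, Galen 10.746, Farrow 8.307, Harke 6.135, Dorne 12.972, Arden 6.739, Brisco 6.957.
Rounding up: Eskel 6, Galen 11, Farrow 9, Harke 7, Dorne 13, Arden 7, Brisco 7 (total 60).
Arden receives 7.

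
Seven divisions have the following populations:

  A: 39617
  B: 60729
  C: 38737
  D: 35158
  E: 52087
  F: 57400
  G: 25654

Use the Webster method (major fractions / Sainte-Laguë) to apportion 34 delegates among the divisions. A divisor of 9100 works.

A=4, B=7, C=4, D=4, E=6, F=6, G=3

With modified divisor 9100: modified quotas A 4.354, B 6.674, C 4.257, D 3.864, E 5.724, F 6.308, G 2.819.
Rounding to the nearest integer: A 4, B 7, C 4, D 4, E 6, F 6, G 3 (total 34).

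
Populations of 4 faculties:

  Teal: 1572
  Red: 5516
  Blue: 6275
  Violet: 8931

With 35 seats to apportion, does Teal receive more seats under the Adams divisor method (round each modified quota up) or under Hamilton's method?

Adams: Teal 3, Red 9, Blue 10, Violet 13.
Hamilton: Teal 2, Red 9, Blue 10, Violet 14.
Teal gets 3 under Adams and 2 under Hamilton.

Adams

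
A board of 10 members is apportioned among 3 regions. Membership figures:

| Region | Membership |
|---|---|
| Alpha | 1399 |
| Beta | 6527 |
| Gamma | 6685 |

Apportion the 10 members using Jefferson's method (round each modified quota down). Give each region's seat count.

Standard divisor 14611/10 ≈ 1461.1; standard quotas: Alpha 0.957, Beta 4.467, Gamma 4.575.
Rounding down gives 0, 4, 4 = 8 seats, so the divisor must be adjusted.
With modified divisor 1320: modified quotas Alpha 1.060, Beta 4.945, Gamma 5.064.
Rounding down: Alpha 1, Beta 4, Gamma 5 (total 10).

Alpha: 1; Beta: 4; Gamma: 5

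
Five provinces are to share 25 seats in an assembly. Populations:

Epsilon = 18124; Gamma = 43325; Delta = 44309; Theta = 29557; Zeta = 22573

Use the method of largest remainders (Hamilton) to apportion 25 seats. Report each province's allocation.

Epsilon 3; Gamma 7; Delta 7; Theta 5; Zeta 3

Standard divisor: 157888 ÷ 25 ≈ 6315.52.
Standard quotas: Epsilon 2.8698, Gamma 6.8601, Delta 7.0159, Theta 4.6801, Zeta 3.5742.
Lower quotas: Epsilon 2, Gamma 6, Delta 7, Theta 4, Zeta 3 (sum 22, leaving 3 seats).
Remainders in descending order: Epsilon 0.8698, Gamma 0.8601, Theta 0.6801, Zeta 0.5742, Delta 0.0159.
The surplus seats go to Epsilon, Gamma, Theta.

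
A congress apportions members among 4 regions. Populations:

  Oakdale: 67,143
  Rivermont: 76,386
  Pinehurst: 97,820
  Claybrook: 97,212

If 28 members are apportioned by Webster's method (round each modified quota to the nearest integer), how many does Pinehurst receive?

8

Standard divisor 338561/28 ≈ 12091.464; standard quotas: Oakdale 5.553, Rivermont 6.317, Pinehurst 8.090, Claybrook 8.040.
Rounding to the nearest integer gives Oakdale 6, Rivermont 6, Pinehurst 8, Claybrook 8 — total 28, matching the house size, so no adjustment is needed.
Pinehurst receives 8.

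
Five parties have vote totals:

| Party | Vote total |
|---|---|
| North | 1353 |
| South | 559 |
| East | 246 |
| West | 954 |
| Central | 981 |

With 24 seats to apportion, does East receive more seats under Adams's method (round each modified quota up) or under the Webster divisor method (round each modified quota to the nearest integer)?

Adams

Adams: North 8, South 3, East 2, West 5, Central 6.
Webster: North 8, South 3, East 1, West 6, Central 6.
East gets 2 under Adams and 1 under Webster.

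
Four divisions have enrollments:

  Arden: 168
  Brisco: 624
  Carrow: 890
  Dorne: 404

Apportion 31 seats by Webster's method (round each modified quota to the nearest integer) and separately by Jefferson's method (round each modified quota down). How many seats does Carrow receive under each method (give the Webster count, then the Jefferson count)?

Webster: Arden 3, Brisco 9, Carrow 13, Dorne 6.
Jefferson: Arden 2, Brisco 9, Carrow 14, Dorne 6.
Carrow gets 13 under Webster and 14 under Jefferson.

13 and 14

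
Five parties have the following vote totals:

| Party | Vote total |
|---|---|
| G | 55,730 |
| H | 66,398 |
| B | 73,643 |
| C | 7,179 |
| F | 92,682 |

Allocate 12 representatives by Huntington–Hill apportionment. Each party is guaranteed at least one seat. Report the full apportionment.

G 2, H 3, B 3, C 1, F 3

With divisor 26931: modified quotas G 2.069, H 2.465, B 2.735, C 0.267, F 3.441.
Geometric-mean thresholds: G √(2·3)=2.449, H √(2·3)=2.449, B √(2·3)=2.449, C (min 1), F √(3·4)=3.464.
Each quota rounded against its threshold gives G 2, H 3, B 3, C 1, F 3 (total 12).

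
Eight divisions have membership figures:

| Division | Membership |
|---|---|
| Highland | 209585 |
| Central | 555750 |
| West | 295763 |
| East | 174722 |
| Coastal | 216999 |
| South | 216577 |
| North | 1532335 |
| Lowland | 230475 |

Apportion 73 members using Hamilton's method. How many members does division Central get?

12

The standard divisor is 3432206/73 ≈ 47016.521.
Standard quotas: Highland 4.4577, Central 11.8203, West 6.2906, East 3.7162, Coastal 4.6154, South 4.6064, North 32.5914, Lowland 4.9020.
Lower quotas: Highland 4, Central 11, West 6, East 3, Coastal 4, South 4, North 32, Lowland 4 (sum 68, leaving 5 seats).
Remainders in descending order: Lowland 0.9020, Central 0.8203, East 0.7162, Coastal 0.6154, South 0.6064, North 0.5914, Highland 0.4577, West 0.2906.
The surplus seats go to Lowland, Central, East, Coastal, South.
Central receives 12.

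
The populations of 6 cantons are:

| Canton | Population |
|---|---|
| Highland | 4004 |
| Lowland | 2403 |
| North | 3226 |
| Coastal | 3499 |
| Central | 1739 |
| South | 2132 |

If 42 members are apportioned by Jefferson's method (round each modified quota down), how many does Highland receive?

10

Standard divisor 17003/42 ≈ 404.833; standard quotas: Highland 9.890, Lowland 5.936, North 7.969, Coastal 8.643, Central 4.296, South 5.266.
Rounding down gives 9, 5, 7, 8, 4, 5 = 38 seats, so the divisor must be adjusted.
With modified divisor 380: modified quotas Highland 10.537, Lowland 6.324, North 8.489, Coastal 9.208, Central 4.576, South 5.611.
Rounding down: Highland 10, Lowland 6, North 8, Coastal 9, Central 4, South 5 (total 42).
Highland receives 10.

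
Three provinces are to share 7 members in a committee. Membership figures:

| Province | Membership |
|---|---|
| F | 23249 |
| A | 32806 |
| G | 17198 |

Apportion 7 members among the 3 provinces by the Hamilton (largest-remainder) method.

The standard divisor is 73253/7 ≈ 10464.714.
Standard quotas: F 2.2217, A 3.1349, G 1.6434.
Lower quotas: F 2, A 3, G 1 (sum 6, leaving 1 seat).
Remainders in descending order: G 0.6434, F 0.2217, A 0.1349.
Largest remainder: G receives the extra seat.

F 2; A 3; G 2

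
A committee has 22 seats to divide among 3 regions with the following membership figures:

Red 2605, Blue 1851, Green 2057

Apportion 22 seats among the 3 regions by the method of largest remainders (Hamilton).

Red: 9; Blue: 6; Green: 7

Standard divisor: 6513 ÷ 22 ≈ 296.045.
Standard quotas: Red 8.799, Blue 6.252, Green 6.948.
Lower quotas: Red 8, Blue 6, Green 6 (sum 20, leaving 2 seats).
Remainders in descending order: Green 0.948, Red 0.799, Blue 0.252.
Largest remainders: Green, Red receive the extra seats.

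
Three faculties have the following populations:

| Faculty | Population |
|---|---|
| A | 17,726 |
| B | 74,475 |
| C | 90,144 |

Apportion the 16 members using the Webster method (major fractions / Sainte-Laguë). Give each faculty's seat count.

Standard divisor 182345/16 ≈ 11396.562; standard quotas: A 1.555, B 6.535, C 7.910.
Rounding to the nearest integer gives 2, 7, 8 = 17 seats, so the divisor must be adjusted.
With modified divisor 11600: modified quotas A 1.528, B 6.420, C 7.771.
Rounding to the nearest integer: A 2, B 6, C 8 (total 16).

A=2, B=6, C=8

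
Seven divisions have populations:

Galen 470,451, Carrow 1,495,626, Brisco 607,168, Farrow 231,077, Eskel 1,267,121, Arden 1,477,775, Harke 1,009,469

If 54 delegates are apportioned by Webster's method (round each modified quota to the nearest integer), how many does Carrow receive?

Standard divisor 6558687/54 ≈ 121457.167; standard quotas: Galen 3.873, Carrow 12.314, Brisco 4.999, Farrow 1.903, Eskel 10.433, Arden 12.167, Harke 8.311.
Rounding to the nearest integer gives 4, 12, 5, 2, 10, 12, 8 = 53 seats, so the divisor must be adjusted.
With modified divisor 120200: modified quotas Galen 3.914, Carrow 12.443, Brisco 5.051, Farrow 1.922, Eskel 10.542, Arden 12.294, Harke 8.398.
Rounding to the nearest integer: Galen 4, Carrow 12, Brisco 5, Farrow 2, Eskel 11, Arden 12, Harke 8 (total 54).
Carrow receives 12.

12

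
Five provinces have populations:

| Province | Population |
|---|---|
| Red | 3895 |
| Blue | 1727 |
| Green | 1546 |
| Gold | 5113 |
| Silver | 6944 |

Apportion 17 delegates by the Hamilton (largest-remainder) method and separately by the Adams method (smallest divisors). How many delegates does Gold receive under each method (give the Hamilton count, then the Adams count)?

5 and 4

Hamilton: Red 3, Blue 2, Green 1, Gold 5, Silver 6.
Adams: Red 3, Blue 2, Green 2, Gold 4, Silver 6.
Gold gets 5 under Hamilton and 4 under Adams.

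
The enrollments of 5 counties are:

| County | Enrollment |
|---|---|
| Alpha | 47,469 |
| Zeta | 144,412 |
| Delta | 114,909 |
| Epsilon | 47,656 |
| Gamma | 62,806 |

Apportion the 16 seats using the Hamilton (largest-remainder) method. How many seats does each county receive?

The standard divisor is 417252/16 ≈ 26078.25.
Standard quotas: Alpha 1.8203, Zeta 5.5376, Delta 4.4063, Epsilon 1.8274, Gamma 2.4084.
Lower quotas: Alpha 1, Zeta 5, Delta 4, Epsilon 1, Gamma 2 (sum 13, leaving 3 seats).
Remainders in descending order: Epsilon 0.8274, Alpha 0.8203, Zeta 0.5376, Gamma 0.4084, Delta 0.4063.
Largest remainders: Epsilon, Alpha, Zeta receive the extra seats.

Alpha=2, Zeta=6, Delta=4, Epsilon=2, Gamma=2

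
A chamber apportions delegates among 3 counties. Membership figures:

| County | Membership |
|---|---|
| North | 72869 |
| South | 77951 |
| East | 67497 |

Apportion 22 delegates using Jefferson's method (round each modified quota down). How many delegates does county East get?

Standard divisor 218317/22 ≈ 9923.5; standard quotas: North 7.343, South 7.855, East 6.802.
Rounding down gives 7, 7, 6 = 20 seats, so the divisor must be adjusted.
With modified divisor 9400: modified quotas North 7.752, South 8.293, East 7.181.
Rounding down: North 7, South 8, East 7 (total 22).
East receives 7.

7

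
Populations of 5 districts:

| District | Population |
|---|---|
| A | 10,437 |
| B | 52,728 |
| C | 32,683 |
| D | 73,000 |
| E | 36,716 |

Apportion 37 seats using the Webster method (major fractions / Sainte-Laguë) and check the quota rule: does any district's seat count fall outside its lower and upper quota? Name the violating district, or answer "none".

none

Standard quotas: A 1.879, B 9.491, C 5.883, D 13.139, E 6.609.
Webster allocation: A 2, B 9, C 6, D 13, E 7.
Every allocation lies between the lower and upper quota.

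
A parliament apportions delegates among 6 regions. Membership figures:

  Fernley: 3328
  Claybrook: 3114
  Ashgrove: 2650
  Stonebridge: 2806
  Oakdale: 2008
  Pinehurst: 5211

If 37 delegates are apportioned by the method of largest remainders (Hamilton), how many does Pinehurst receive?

Standard divisor: 19117 ÷ 37 ≈ 516.676.
Standard quotas: Fernley 6.4412, Claybrook 6.0270, Ashgrove 5.1289, Stonebridge 5.4309, Oakdale 3.8864, Pinehurst 10.0856.
Lower quotas: Fernley 6, Claybrook 6, Ashgrove 5, Stonebridge 5, Oakdale 3, Pinehurst 10 (sum 35, leaving 2 seats).
Remainders in descending order: Oakdale 0.8864, Fernley 0.4412, Stonebridge 0.4309, Ashgrove 0.1289, Pinehurst 0.0856, Claybrook 0.0270.
Largest remainders: Oakdale, Fernley receive the extra seats.
Pinehurst receives 10.

10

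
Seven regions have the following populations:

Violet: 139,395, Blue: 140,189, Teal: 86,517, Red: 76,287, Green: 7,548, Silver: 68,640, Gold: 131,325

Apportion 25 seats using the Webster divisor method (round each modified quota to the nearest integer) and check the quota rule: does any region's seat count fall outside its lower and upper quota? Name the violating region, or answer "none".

Standard quotas: Violet 5.362, Blue 5.393, Teal 3.328, Red 2.935, Green 0.290, Silver 2.640, Gold 5.052.
Webster allocation: Violet 5, Blue 6, Teal 3, Red 3, Green 0, Silver 3, Gold 5.
Every allocation lies between the lower and upper quota.

none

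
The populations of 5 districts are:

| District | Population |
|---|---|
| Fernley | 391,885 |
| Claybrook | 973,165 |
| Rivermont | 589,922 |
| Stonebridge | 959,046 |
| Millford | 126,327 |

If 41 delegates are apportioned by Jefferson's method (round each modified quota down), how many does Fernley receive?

Standard divisor 3040345/41 ≈ 74154.756; standard quotas: Fernley 5.285, Claybrook 13.123, Rivermont 7.955, Stonebridge 12.933, Millford 1.704.
Rounding down gives 5, 13, 7, 12, 1 = 38 seats, so the divisor must be adjusted.
With modified divisor 69000: modified quotas Fernley 5.679, Claybrook 14.104, Rivermont 8.550, Stonebridge 13.899, Millford 1.831.
Rounding down: Fernley 5, Claybrook 14, Rivermont 8, Stonebridge 13, Millford 1 (total 41).
Fernley receives 5.

5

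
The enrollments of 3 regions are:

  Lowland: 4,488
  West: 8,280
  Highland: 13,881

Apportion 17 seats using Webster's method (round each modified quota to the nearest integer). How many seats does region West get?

Standard divisor 26649/17 ≈ 1567.588; standard quotas: Lowland 2.863, West 5.282, Highland 8.855.
Rounding to the nearest integer gives Lowland 3, West 5, Highland 9 — total 17, matching the house size, so no adjustment is needed.
West receives 5.

5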